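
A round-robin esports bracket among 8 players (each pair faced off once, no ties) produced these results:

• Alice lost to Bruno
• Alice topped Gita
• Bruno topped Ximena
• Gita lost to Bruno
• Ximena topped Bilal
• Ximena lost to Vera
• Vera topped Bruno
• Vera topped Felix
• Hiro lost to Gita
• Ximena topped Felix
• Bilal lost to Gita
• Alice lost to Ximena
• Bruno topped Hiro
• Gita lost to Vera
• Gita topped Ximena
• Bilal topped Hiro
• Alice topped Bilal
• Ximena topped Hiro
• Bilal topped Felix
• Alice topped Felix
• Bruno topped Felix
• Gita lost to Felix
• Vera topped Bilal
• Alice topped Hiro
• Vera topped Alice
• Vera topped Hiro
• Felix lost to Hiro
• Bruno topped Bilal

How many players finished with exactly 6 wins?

1

Win totals: Bilal 2, Bruno 6, Ximena 4, Alice 4, Vera 7, Hiro 1, Felix 1, Gita 3.
Exactly 6: Bruno — 1 player.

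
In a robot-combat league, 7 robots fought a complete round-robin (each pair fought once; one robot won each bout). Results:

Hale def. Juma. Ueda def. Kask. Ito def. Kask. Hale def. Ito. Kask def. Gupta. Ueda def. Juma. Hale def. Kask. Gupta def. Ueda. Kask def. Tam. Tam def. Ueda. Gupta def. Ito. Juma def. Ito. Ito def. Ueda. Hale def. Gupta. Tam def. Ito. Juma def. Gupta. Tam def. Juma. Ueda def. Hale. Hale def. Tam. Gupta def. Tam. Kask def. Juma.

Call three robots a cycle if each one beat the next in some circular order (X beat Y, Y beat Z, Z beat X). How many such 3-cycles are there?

11

Win totals: Ueda 3, Juma 2, Gupta 3, Hale 5, Kask 3, Tam 3, Ito 2.
A robot with w wins dominates both others in C(w,2) triples; summing gives 3 + 1 + 3 + 10 + 3 + 3 + 1 = 24 transitive triples.
Total triples C(7,3) = 35, so cyclic triples = 35 − 24 = 11.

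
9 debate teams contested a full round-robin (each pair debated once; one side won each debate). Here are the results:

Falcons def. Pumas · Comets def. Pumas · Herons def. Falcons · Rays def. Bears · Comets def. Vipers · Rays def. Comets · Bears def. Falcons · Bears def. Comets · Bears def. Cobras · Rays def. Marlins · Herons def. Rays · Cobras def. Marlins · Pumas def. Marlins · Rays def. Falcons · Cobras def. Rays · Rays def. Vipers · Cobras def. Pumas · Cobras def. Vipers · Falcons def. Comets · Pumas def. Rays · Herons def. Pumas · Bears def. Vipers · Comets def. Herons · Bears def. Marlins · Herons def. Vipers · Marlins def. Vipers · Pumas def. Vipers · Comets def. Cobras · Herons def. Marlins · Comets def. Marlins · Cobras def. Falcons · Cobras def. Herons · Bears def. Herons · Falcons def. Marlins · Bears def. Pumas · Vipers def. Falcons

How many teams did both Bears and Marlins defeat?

Bears beat: Cobras, Vipers, Falcons, Marlins, Comets, Pumas, Herons.
Marlins beat: Vipers.
Both beat: Vipers — 1.

1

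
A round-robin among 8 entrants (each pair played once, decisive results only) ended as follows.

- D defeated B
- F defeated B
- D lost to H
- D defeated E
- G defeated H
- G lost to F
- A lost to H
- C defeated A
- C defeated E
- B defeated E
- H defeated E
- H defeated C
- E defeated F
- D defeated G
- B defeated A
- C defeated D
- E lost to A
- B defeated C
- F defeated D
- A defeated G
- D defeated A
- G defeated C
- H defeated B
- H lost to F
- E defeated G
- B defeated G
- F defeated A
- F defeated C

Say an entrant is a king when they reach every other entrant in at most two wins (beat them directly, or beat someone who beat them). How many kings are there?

5

A cannot reach B, D in two steps.
B reaches everyone (king).
C cannot reach H in two steps.
D reaches everyone (king).
E reaches everyone (king).
F reaches everyone (king).
G cannot reach F in two steps.
H reaches everyone (king).
Kings: B, D, E, F, H — 5.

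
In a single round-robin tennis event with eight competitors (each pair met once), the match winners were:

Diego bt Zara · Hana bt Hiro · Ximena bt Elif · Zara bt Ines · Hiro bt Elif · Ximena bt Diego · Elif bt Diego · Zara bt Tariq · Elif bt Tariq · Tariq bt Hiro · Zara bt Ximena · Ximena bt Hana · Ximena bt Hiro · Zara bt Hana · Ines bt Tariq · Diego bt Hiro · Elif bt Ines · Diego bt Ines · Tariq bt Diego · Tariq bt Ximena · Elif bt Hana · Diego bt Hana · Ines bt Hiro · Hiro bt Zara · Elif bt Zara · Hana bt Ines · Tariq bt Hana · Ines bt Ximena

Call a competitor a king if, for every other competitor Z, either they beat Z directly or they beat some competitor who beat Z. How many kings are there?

Hiro reaches everyone (king).
Diego reaches everyone (king).
Zara reaches everyone (king).
Tariq reaches everyone (king).
Hana cannot reach Diego in two steps.
Ines reaches everyone (king).
Elif reaches everyone (king).
Ximena reaches everyone (king).
Kings: Hiro, Diego, Zara, Tariq, Ines, Elif, Ximena — 7.

7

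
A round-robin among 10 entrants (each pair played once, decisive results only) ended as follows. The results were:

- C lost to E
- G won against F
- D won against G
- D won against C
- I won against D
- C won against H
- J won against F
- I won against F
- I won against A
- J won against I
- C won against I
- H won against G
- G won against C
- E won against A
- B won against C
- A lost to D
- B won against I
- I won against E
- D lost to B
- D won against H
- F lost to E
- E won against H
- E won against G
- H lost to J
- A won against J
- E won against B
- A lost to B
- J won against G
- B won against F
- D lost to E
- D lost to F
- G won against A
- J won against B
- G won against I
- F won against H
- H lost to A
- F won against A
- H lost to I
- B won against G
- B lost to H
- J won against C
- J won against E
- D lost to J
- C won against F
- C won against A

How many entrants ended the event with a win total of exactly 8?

Win totals: A 2, B 6, C 4, D 4, E 7, F 3, G 4, H 2, I 5, J 8.
Exactly 8: J — 1 entrant.

1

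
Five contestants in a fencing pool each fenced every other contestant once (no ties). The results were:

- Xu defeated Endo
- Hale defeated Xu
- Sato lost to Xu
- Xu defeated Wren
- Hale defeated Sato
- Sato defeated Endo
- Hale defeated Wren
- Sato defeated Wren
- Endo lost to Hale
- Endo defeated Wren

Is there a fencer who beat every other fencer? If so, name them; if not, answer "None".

Hale has 4 wins out of 4 opponents — a perfect record.

Hale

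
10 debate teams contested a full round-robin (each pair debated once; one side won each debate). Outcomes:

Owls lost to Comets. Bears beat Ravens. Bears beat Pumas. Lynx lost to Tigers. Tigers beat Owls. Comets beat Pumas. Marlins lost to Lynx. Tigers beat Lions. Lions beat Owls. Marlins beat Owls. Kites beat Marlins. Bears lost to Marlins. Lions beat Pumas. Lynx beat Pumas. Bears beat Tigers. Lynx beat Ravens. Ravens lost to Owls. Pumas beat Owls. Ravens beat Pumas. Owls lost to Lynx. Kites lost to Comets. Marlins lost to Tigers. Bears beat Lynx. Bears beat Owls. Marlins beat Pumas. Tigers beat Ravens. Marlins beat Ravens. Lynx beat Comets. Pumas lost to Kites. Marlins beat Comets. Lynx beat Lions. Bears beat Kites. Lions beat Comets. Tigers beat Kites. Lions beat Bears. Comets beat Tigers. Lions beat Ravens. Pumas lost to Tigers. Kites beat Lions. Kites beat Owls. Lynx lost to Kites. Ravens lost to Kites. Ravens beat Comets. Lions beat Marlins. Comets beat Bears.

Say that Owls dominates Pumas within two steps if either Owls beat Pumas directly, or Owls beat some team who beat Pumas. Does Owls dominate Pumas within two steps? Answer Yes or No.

Yes

Owls did not beat Pumas directly.
Owls beat Ravens. Of those, Ravens beat Pumas.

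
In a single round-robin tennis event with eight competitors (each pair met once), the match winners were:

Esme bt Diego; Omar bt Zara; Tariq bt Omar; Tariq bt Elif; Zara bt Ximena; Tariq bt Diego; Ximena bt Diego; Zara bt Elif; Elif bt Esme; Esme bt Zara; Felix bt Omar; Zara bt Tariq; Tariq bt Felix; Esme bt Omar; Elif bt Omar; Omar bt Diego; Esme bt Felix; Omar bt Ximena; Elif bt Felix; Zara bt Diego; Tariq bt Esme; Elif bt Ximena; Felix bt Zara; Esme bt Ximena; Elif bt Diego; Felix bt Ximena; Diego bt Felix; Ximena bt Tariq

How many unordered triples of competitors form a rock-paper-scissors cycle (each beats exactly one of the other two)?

13

Win totals: Esme 5, Felix 3, Ximena 2, Omar 3, Zara 4, Elif 5, Tariq 5, Diego 1.
A competitor with w wins dominates both others in C(w,2) triples; summing gives 10 + 3 + 1 + 3 + 6 + 10 + 10 + 0 = 43 transitive triples.
Total triples C(8,3) = 56, so cyclic triples = 56 − 43 = 13.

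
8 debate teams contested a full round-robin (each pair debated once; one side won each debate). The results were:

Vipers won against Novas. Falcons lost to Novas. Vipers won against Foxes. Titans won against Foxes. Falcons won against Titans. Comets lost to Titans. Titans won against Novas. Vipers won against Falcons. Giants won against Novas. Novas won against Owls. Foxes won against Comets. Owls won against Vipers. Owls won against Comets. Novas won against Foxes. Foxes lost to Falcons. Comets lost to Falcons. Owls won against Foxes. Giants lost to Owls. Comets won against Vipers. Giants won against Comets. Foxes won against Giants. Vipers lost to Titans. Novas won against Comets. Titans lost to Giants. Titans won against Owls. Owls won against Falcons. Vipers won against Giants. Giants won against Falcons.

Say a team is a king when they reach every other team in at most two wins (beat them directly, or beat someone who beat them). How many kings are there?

6

Owls reaches everyone (king).
Titans reaches everyone (king).
Giants reaches everyone (king).
Foxes cannot reach Owls in two steps.
Comets cannot reach Owls, Titans in two steps.
Falcons reaches everyone (king).
Vipers reaches everyone (king).
Novas reaches everyone (king).
Kings: Owls, Titans, Giants, Falcons, Vipers, Novas — 6.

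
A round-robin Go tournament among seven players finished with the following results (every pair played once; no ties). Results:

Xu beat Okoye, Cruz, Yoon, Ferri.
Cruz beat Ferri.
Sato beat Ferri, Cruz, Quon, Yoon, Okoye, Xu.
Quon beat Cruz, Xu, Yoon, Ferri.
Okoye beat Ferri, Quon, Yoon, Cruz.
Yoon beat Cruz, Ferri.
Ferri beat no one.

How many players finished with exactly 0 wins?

Win totals: Yoon 2, Ferri 0, Cruz 1, Quon 4, Sato 6, Xu 4, Okoye 4.
Exactly 0: Ferri — 1 player.

1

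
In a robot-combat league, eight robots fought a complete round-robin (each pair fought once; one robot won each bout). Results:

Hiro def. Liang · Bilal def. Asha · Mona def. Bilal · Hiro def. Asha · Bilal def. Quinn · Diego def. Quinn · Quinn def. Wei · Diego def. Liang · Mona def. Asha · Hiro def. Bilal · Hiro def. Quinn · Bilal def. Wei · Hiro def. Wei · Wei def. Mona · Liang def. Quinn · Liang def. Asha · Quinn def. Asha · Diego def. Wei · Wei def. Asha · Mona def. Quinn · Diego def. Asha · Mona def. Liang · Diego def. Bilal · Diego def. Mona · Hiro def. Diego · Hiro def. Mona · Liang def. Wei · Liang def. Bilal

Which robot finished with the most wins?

Win totals: Hiro 7, Quinn 2, Mona 4, Asha 0, Diego 6, Liang 4, Wei 2, Bilal 3.
Hiro leads with 7 wins (next highest: 6).

Hiro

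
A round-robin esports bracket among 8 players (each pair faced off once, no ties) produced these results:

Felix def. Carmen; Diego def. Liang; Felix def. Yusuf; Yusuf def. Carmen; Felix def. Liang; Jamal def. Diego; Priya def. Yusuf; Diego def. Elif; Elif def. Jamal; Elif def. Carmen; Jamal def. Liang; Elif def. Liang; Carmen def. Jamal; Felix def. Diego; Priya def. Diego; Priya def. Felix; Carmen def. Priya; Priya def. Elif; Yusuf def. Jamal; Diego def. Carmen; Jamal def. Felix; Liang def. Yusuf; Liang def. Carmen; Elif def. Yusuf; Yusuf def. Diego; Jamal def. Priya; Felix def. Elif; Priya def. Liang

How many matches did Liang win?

Liang's results: beat Yusuf, Carmen; lost to Jamal, Diego, Priya, Elif, Felix.
That is 2 wins.

2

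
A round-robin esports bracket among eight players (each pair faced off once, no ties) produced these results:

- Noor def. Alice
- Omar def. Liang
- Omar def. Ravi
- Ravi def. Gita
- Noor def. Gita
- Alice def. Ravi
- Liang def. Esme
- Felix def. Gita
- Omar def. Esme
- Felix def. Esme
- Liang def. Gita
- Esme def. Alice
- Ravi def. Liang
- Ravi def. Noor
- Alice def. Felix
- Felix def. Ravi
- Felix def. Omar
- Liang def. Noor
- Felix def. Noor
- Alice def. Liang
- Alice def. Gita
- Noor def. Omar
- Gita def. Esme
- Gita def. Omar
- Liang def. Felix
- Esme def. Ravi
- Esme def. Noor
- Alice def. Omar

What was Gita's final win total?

2

Gita's results: beat Omar, Esme; lost to Alice, Felix, Liang, Noor, Ravi.
That is 2 wins.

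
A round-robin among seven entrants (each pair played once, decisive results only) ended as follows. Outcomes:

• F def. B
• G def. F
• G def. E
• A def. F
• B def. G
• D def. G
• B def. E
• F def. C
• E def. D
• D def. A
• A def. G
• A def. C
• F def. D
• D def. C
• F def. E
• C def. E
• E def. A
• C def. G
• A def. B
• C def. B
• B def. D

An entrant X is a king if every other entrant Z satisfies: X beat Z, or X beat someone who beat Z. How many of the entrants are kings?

A reaches everyone (king).
B reaches everyone (king).
C reaches everyone (king).
D reaches everyone (king).
E reaches everyone (king).
F reaches everyone (king).
G reaches everyone (king).
Kings: A, B, C, D, E, F, G — 7.

7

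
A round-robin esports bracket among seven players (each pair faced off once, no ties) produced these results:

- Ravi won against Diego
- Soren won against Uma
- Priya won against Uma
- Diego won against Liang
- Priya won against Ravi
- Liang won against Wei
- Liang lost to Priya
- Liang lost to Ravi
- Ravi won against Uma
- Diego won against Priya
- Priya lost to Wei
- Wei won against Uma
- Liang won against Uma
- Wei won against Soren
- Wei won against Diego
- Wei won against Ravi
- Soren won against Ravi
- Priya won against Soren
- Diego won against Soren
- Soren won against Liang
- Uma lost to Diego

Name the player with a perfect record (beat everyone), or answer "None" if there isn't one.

None

Highest win total is Wei with 5 (out of 6 possible).
Wei lost to Liang, so no player went undefeated.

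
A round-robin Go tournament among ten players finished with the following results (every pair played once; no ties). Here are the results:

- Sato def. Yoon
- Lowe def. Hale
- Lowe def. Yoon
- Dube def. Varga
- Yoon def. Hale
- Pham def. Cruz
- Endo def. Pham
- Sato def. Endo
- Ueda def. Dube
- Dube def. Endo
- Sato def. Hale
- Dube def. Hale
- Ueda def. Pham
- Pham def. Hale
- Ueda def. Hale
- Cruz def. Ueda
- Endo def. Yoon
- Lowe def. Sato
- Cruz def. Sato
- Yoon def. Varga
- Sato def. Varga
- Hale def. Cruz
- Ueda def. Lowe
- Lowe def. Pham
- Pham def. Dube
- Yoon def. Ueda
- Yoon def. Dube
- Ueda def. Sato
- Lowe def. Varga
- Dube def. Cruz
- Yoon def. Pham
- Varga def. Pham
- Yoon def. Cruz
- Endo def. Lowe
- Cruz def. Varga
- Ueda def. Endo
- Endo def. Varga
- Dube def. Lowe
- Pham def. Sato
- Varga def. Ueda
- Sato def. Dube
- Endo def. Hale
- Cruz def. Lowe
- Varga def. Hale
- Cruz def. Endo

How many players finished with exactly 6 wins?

Win totals: Hale 1, Yoon 6, Ueda 6, Endo 5, Dube 5, Pham 4, Sato 5, Lowe 5, Cruz 5, Varga 3.
Exactly 6: Yoon, Ueda — 2 players.

2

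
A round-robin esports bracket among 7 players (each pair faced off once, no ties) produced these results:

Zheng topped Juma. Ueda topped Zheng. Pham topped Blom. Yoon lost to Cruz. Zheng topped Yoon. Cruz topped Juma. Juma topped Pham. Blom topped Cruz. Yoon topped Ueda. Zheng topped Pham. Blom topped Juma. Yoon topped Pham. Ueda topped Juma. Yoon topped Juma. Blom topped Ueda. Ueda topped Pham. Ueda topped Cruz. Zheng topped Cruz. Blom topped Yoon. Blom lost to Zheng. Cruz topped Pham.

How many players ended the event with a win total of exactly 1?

Win totals: Yoon 3, Blom 4, Zheng 5, Cruz 3, Ueda 4, Pham 1, Juma 1.
Exactly 1: Pham, Juma — 2 players.

2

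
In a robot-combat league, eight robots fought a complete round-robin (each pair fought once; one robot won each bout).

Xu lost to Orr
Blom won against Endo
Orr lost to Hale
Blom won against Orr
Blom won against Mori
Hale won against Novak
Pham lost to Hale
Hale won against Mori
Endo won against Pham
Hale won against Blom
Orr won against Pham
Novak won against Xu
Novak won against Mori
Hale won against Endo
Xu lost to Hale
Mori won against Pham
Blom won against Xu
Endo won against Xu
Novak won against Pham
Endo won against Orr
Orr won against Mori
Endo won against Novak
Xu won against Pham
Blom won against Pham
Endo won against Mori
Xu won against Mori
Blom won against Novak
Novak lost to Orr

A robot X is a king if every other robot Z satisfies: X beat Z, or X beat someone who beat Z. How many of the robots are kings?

Mori cannot reach Orr, Xu, Endo, Hale, Novak, Blom in two steps.
Orr cannot reach Endo, Hale, Blom in two steps.
Xu cannot reach Orr, Endo, Hale, Novak, Blom in two steps.
Endo cannot reach Hale, Blom in two steps.
Hale reaches everyone (king).
Novak cannot reach Orr, Endo, Hale, Blom in two steps.
Pham cannot reach Mori, Orr, Xu, Endo, Hale, Novak, Blom in two steps.
Blom cannot reach Hale in two steps.
Kings: Hale — 1.

1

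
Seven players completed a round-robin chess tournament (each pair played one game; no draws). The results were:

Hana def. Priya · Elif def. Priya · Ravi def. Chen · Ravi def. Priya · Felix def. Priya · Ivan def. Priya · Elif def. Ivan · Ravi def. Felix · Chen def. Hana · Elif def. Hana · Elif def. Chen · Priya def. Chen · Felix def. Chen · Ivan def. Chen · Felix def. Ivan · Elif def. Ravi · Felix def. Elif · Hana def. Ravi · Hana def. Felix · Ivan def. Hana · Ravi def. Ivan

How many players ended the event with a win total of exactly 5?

Win totals: Felix 4, Elif 5, Priya 1, Ravi 4, Ivan 3, Hana 3, Chen 1.
Exactly 5: Elif — 1 player.

1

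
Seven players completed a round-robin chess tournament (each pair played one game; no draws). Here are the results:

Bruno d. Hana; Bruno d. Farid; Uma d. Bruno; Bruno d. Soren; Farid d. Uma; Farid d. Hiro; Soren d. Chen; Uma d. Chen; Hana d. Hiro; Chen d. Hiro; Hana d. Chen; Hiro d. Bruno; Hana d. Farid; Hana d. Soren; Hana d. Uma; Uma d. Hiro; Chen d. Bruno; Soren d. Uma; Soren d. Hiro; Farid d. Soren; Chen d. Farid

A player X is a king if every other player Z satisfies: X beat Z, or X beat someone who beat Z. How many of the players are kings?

Farid cannot reach Hana in two steps.
Soren cannot reach Hana in two steps.
Hana reaches everyone (king).
Uma reaches everyone (king).
Chen reaches everyone (king).
Hiro cannot reach Uma, Chen in two steps.
Bruno reaches everyone (king).
Kings: Hana, Uma, Chen, Bruno — 4.

4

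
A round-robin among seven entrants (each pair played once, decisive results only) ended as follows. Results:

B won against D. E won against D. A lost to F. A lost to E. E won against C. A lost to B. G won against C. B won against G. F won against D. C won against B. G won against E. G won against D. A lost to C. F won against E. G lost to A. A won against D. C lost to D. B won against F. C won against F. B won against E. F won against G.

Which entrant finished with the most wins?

B

Win totals: A 2, B 5, C 3, D 1, E 3, F 4, G 3.
B leads with 5 wins (next highest: 4).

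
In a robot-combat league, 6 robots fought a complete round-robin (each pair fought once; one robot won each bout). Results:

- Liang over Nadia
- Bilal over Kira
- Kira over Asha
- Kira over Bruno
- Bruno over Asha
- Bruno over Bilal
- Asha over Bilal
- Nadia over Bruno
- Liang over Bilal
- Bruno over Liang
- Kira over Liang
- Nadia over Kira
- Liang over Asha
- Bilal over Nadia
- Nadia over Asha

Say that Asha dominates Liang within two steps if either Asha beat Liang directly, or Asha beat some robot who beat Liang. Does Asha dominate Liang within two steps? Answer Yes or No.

Asha did not beat Liang directly.
Asha beat Bilal, but each of them lost to Liang. No two-step path.

No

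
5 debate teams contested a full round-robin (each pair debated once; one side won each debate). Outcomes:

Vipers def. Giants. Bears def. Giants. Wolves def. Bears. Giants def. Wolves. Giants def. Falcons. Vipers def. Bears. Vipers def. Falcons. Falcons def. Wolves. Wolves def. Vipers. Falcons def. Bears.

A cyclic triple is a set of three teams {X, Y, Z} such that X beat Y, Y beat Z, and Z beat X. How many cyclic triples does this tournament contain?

Win totals: Falcons 2, Vipers 3, Bears 1, Giants 2, Wolves 2.
A team with w wins dominates both others in C(w,2) triples; summing gives 1 + 3 + 0 + 1 + 1 = 6 transitive triples.
Total triples C(5,3) = 10, so cyclic triples = 10 − 6 = 4.

4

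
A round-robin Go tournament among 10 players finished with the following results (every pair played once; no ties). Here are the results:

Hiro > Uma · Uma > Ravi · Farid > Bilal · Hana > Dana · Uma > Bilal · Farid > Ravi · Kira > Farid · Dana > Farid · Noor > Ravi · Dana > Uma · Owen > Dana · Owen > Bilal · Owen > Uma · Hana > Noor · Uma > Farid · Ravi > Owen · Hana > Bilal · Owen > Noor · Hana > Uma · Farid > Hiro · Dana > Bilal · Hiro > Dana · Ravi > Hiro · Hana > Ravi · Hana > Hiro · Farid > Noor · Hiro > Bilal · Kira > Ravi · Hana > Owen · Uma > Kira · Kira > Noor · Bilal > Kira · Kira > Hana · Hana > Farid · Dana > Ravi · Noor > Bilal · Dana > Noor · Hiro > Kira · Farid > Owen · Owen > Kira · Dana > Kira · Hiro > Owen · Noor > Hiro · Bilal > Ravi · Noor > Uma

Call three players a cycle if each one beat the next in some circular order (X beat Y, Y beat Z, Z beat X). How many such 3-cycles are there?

27

Win totals: Uma 4, Ravi 2, Owen 5, Bilal 2, Kira 4, Farid 5, Hana 8, Dana 6, Hiro 5, Noor 4.
A player with w wins dominates both others in C(w,2) triples; summing gives 6 + 1 + 10 + 1 + 6 + 10 + 28 + 15 + 10 + 6 = 93 transitive triples.
Total triples C(10,3) = 120, so cyclic triples = 120 − 93 = 27.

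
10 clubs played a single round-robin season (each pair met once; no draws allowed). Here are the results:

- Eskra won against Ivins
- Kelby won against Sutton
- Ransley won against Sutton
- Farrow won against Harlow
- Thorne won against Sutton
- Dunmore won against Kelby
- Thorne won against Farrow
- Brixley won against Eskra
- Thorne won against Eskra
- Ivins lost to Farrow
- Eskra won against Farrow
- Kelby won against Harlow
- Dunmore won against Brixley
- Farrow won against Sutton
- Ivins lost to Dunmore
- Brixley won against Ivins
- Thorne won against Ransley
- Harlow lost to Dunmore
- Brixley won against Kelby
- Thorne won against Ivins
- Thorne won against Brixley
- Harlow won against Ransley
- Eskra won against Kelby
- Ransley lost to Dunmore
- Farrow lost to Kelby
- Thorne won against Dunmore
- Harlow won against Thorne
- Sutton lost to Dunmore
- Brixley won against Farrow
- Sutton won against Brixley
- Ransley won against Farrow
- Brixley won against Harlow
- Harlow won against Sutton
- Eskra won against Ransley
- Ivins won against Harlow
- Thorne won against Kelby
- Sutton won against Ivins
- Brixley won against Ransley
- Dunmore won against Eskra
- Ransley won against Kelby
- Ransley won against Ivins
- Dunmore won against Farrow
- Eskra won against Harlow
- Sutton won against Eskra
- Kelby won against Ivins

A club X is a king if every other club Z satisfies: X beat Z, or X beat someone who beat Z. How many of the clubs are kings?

3

Dunmore reaches everyone (king).
Harlow reaches everyone (king).
Ransley cannot reach Dunmore, Thorne in two steps.
Sutton cannot reach Dunmore, Thorne in two steps.
Brixley cannot reach Dunmore in two steps.
Eskra cannot reach Dunmore, Brixley in two steps.
Kelby cannot reach Dunmore in two steps.
Farrow cannot reach Dunmore, Kelby in two steps.
Ivins cannot reach Dunmore, Brixley, Eskra, Kelby, Farrow in two steps.
Thorne reaches everyone (king).
Kings: Dunmore, Harlow, Thorne — 3.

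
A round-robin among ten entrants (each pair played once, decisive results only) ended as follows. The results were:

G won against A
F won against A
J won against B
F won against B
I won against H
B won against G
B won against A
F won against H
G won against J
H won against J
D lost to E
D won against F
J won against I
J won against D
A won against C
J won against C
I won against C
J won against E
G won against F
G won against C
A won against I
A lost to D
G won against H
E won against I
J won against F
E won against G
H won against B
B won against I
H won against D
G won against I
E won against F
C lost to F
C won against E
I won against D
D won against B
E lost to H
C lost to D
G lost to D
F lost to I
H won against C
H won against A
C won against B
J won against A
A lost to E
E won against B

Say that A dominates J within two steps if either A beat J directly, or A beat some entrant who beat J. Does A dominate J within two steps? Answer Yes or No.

A did not beat J directly.
A beat C, I, but each of them lost to J. No two-step path.

No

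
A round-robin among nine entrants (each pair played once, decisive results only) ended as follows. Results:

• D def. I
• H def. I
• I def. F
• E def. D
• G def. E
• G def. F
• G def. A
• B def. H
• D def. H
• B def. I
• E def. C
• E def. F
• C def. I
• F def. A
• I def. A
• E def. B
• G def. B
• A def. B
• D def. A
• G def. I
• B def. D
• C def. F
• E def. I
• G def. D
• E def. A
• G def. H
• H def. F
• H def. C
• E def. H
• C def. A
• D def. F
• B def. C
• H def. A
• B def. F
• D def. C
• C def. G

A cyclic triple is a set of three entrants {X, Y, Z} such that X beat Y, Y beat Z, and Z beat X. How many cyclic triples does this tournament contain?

9

Win totals: A 1, B 5, C 4, D 5, E 7, F 1, G 7, H 4, I 2.
An entrant with w wins dominates both others in C(w,2) triples; summing gives 0 + 10 + 6 + 10 + 21 + 0 + 21 + 6 + 1 = 75 transitive triples.
Total triples C(9,3) = 84, so cyclic triples = 84 − 75 = 9.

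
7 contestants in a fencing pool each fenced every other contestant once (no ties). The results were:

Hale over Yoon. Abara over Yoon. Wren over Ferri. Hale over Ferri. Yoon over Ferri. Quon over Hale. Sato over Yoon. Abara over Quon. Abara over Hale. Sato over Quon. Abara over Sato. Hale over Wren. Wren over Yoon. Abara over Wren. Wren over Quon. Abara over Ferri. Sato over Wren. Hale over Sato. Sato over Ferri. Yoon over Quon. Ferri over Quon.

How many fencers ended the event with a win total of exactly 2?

1

Win totals: Yoon 2, Ferri 1, Sato 4, Abara 6, Hale 4, Quon 1, Wren 3.
Exactly 2: Yoon — 1 fencer.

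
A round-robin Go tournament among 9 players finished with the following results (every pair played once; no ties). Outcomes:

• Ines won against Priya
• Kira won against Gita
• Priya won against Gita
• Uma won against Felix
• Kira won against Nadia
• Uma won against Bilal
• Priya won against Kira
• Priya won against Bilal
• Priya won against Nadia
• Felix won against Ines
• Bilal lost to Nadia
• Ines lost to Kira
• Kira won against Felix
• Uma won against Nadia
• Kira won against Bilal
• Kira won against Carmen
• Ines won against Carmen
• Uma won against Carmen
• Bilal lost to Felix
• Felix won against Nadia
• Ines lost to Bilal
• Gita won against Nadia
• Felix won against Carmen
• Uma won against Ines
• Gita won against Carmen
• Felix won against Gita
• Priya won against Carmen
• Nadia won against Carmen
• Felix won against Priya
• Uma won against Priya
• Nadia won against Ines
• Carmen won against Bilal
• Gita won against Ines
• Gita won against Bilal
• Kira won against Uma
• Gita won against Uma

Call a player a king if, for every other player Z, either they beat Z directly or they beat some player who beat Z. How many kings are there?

Bilal cannot reach Uma, Felix, Kira, Gita, Nadia in two steps.
Uma reaches everyone (king).
Felix reaches everyone (king).
Priya reaches everyone (king).
Kira reaches everyone (king).
Ines cannot reach Uma, Felix in two steps.
Gita cannot reach Kira in two steps.
Carmen cannot reach Uma, Felix, Priya, Kira, Gita, Nadia in two steps.
Nadia cannot reach Uma, Felix, Kira, Gita in two steps.
Kings: Uma, Felix, Priya, Kira — 4.

4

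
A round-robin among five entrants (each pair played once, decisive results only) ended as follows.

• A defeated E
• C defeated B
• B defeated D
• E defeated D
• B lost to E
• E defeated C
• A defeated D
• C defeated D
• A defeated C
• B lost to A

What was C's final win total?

2

C's results: beat B, D; lost to A, E.
That is 2 wins.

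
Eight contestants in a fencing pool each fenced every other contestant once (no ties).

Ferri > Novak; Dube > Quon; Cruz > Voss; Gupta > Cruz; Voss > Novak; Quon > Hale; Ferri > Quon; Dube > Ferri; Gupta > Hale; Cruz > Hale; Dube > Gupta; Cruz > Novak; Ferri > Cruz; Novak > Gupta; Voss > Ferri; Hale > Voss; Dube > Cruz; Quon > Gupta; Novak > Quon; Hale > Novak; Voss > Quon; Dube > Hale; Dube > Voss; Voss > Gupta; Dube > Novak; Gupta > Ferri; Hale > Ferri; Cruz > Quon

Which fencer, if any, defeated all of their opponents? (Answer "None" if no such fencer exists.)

Dube

Dube has 7 wins out of 7 opponents — a perfect record.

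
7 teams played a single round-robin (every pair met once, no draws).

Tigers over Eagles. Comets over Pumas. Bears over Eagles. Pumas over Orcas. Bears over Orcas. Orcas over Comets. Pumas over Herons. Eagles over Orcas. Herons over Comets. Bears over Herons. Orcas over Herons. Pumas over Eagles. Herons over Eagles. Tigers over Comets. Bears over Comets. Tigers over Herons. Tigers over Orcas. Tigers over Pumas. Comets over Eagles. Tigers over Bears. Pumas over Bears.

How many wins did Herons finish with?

2

Herons' results: beat Comets, Eagles; lost to Tigers, Bears, Pumas, Orcas.
That is 2 wins.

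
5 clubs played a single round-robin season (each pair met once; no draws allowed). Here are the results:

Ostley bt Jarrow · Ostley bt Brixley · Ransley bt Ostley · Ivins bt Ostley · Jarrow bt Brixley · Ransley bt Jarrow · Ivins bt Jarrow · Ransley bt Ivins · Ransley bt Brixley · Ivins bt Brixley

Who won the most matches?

Ransley

Win totals: Brixley 0, Ivins 3, Ransley 4, Ostley 2, Jarrow 1.
Ransley leads with 4 wins (next highest: 3).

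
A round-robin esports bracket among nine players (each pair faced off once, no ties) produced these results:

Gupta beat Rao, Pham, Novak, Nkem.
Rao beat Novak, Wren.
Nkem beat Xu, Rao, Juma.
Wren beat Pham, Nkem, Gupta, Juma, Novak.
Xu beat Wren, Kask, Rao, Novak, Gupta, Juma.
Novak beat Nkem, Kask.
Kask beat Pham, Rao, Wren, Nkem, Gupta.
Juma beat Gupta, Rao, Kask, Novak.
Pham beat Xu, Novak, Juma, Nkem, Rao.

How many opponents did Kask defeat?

Kask's results: beat Gupta, Rao, Nkem, Wren, Pham; lost to Juma, Novak, Xu.
That is 5 wins.

5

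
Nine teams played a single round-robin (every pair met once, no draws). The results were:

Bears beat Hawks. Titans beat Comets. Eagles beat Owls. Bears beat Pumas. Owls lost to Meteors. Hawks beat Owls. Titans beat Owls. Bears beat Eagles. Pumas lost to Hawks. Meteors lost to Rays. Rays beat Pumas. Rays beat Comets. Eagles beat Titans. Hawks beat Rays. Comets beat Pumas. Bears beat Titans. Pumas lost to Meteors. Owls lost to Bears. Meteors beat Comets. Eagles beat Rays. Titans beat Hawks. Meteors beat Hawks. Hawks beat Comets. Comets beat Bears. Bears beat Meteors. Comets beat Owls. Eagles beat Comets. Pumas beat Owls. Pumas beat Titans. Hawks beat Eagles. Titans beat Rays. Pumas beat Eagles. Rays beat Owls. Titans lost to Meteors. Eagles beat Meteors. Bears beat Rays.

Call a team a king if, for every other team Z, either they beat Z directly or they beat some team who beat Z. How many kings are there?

Bears reaches everyone (king).
Meteors reaches everyone (king).
Comets reaches everyone (king).
Eagles reaches everyone (king).
Rays reaches everyone (king).
Titans reaches everyone (king).
Hawks reaches everyone (king).
Owls cannot reach Bears, Meteors, Comets, Eagles, Rays, Titans, Hawks, Pumas in two steps.
Pumas cannot reach Bears in two steps.
Kings: Bears, Meteors, Comets, Eagles, Rays, Titans, Hawks — 7.

7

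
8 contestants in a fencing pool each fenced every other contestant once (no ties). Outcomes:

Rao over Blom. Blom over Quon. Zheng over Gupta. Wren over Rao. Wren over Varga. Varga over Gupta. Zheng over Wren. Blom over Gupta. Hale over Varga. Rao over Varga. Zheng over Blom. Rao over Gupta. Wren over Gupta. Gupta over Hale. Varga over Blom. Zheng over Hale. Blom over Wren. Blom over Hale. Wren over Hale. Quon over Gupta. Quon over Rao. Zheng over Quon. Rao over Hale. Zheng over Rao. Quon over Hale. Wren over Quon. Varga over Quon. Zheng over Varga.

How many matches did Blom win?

4

Blom's results: beat Wren, Gupta, Quon, Hale; lost to Rao, Zheng, Varga.
That is 4 wins.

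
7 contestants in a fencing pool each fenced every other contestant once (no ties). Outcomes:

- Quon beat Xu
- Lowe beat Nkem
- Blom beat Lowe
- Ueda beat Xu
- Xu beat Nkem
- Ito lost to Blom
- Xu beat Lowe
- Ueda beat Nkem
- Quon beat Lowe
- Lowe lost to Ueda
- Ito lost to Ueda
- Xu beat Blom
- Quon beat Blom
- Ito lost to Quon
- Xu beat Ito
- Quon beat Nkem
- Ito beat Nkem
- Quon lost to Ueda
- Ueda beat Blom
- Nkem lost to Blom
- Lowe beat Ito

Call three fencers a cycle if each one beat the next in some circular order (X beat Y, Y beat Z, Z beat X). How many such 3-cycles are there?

Win totals: Nkem 0, Xu 4, Ueda 6, Lowe 2, Quon 5, Blom 3, Ito 1.
A fencer with w wins dominates both others in C(w,2) triples; summing gives 0 + 6 + 15 + 1 + 10 + 3 + 0 = 35 transitive triples.
Total triples C(7,3) = 35, so cyclic triples = 35 − 35 = 0.

0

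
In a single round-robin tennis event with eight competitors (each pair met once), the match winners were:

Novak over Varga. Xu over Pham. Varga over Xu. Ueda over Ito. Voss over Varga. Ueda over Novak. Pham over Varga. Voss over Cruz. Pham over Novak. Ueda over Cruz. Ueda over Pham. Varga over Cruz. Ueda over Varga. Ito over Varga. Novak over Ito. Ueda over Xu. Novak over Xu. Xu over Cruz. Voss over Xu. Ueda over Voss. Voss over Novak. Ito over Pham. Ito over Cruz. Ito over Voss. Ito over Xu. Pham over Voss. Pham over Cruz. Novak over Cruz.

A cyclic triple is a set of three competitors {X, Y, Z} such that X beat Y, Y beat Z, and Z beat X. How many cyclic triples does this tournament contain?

5

Win totals: Ueda 7, Novak 4, Pham 4, Varga 2, Cruz 0, Voss 4, Xu 2, Ito 5.
A competitor with w wins dominates both others in C(w,2) triples; summing gives 21 + 6 + 6 + 1 + 0 + 6 + 1 + 10 = 51 transitive triples.
Total triples C(8,3) = 56, so cyclic triples = 56 − 51 = 5.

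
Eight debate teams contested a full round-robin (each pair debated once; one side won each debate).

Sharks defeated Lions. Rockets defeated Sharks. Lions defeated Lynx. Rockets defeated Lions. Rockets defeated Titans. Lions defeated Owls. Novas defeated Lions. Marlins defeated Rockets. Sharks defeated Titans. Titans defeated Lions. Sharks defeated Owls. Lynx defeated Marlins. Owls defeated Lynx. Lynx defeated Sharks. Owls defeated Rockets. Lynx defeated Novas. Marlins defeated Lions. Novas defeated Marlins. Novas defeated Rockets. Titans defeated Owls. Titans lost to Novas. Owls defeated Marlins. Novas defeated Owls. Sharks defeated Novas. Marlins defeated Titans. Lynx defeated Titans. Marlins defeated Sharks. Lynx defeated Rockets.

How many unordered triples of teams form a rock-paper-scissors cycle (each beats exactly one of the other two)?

16

Win totals: Marlins 4, Rockets 3, Sharks 4, Owls 3, Novas 5, Lynx 5, Titans 2, Lions 2.
A team with w wins dominates both others in C(w,2) triples; summing gives 6 + 3 + 6 + 3 + 10 + 10 + 1 + 1 = 40 transitive triples.
Total triples C(8,3) = 56, so cyclic triples = 56 − 40 = 16.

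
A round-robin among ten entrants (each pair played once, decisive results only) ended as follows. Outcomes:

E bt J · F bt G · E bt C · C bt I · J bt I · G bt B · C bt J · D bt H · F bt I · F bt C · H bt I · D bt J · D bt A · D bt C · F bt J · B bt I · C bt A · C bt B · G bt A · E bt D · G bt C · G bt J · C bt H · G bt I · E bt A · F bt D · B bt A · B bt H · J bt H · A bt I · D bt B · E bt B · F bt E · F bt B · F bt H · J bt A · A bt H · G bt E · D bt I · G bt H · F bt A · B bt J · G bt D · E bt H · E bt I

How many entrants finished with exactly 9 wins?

1

Win totals: A 2, B 4, C 5, D 6, E 7, F 9, G 8, H 1, I 0, J 3.
Exactly 9: F — 1 entrant.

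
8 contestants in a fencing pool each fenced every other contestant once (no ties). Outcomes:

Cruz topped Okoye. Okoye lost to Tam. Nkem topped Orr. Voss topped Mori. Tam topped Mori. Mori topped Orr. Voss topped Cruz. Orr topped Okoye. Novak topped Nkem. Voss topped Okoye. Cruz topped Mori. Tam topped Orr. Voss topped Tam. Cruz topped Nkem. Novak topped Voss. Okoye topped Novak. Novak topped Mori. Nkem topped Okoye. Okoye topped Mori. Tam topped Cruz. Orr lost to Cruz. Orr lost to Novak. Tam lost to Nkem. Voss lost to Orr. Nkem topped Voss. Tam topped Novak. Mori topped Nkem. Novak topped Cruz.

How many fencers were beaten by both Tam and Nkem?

Tam beat: Okoye, Cruz, Novak, Mori, Orr.
Nkem beat: Voss, Okoye, Tam, Orr.
Both beat: Okoye, Orr — 2.

2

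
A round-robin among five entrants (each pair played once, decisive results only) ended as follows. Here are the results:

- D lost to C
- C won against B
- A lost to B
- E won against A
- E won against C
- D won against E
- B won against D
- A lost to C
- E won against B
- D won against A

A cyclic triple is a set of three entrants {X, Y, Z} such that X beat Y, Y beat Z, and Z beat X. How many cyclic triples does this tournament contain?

2

Win totals: A 0, B 2, C 3, D 2, E 3.
An entrant with w wins dominates both others in C(w,2) triples; summing gives 0 + 1 + 3 + 1 + 3 = 8 transitive triples.
Total triples C(5,3) = 10, so cyclic triples = 10 − 8 = 2.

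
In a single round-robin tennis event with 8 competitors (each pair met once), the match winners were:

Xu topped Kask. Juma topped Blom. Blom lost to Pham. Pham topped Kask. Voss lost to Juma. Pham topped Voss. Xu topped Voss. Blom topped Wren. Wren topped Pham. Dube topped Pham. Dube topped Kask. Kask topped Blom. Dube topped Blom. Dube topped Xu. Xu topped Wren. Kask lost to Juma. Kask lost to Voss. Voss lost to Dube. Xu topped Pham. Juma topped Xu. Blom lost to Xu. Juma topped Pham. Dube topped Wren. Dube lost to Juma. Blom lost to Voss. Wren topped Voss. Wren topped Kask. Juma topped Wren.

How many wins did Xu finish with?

Xu's results: beat Pham, Wren, Kask, Blom, Voss; lost to Dube, Juma.
That is 5 wins.

5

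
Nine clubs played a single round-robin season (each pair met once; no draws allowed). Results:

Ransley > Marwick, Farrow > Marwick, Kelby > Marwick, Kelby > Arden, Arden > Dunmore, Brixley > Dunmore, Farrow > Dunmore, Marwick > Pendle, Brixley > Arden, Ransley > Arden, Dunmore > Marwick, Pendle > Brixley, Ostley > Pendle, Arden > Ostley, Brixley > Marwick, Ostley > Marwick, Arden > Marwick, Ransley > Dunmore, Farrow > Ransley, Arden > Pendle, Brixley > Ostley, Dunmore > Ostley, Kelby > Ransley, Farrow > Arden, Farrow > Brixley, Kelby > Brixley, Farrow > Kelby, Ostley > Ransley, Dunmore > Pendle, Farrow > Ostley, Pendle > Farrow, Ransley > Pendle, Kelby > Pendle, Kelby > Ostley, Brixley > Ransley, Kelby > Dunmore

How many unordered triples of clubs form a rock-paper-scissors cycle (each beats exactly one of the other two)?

Win totals: Kelby 7, Arden 4, Marwick 1, Pendle 2, Dunmore 3, Ransley 4, Ostley 3, Farrow 7, Brixley 5.
A club with w wins dominates both others in C(w,2) triples; summing gives 21 + 6 + 0 + 1 + 3 + 6 + 3 + 21 + 10 = 71 transitive triples.
Total triples C(9,3) = 84, so cyclic triples = 84 − 71 = 13.

13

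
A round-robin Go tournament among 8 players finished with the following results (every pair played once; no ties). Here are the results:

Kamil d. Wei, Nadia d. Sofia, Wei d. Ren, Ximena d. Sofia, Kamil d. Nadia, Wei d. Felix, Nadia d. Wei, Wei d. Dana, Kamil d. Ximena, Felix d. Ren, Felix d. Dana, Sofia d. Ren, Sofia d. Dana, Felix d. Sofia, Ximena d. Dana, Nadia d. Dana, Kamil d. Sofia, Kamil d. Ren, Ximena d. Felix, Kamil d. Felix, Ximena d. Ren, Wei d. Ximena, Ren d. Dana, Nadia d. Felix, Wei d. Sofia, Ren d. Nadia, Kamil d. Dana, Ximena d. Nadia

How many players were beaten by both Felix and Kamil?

3

Felix beat: Ren, Sofia, Dana.
Kamil beat: Ren, Sofia, Nadia, Felix, Ximena, Wei, Dana.
Both beat: Ren, Sofia, Dana — 3.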